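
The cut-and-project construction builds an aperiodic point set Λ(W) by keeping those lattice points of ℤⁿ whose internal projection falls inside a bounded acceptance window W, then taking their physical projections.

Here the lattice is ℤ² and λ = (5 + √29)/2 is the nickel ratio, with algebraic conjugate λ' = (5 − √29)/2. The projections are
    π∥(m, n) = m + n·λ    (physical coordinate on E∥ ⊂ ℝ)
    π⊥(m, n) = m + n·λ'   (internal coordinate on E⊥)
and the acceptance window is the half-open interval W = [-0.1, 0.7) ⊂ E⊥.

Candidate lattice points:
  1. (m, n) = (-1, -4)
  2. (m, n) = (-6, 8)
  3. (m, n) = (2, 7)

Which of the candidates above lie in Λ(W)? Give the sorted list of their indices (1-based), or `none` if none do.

Compute λ' = (5−√29)/2 = -0.192582, so π⊥(m,n) = m -0.192582·n.
#1 (-1,-4): internal coord -1 + (-4)·λ' = -0.229670; -0.229670 ∉ [-0.1, 0.7) → out
#2 (-6,8): internal coord -6 + (8)·λ' = -7.540659; -7.540659 ∉ [-0.1, 0.7) → out
#3 (2,7): internal coord 2 + (7)·λ' = +0.651923; +0.651923 ∈ [-0.1, 0.7) → IN Λ

3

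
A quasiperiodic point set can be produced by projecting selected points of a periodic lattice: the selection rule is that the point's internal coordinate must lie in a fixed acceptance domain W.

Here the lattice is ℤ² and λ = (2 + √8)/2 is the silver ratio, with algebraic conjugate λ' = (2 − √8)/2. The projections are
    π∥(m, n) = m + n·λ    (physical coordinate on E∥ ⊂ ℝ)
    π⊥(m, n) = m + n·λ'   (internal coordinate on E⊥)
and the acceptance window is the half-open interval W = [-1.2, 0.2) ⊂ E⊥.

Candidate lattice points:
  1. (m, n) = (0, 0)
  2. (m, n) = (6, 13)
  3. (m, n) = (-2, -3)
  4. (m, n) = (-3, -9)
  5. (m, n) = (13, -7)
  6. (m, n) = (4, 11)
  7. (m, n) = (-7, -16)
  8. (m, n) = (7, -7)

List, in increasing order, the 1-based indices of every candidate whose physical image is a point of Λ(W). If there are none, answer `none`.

Numerically λ ≈ 2.4142 and λ' = −1/λ ≈ -0.4142.
[1] lift (0,0): star map gives 0.0000; window check -1.2 ≤ 0.0000 < 0.2 is true → IN Λ
[2] lift (6,13): star map gives 0.6152; window check -1.2 ≤ 0.6152 < 0.2 is false → out
[3] lift (-2,-3): star map gives -0.7574; window check -1.2 ≤ -0.7574 < 0.2 is true → IN Λ
[4] lift (-3,-9): star map gives 0.7279; window check -1.2 ≤ 0.7279 < 0.2 is false → out
[5] lift (13,-7): star map gives 15.8995; window check -1.2 ≤ 15.8995 < 0.2 is false → out
[6] lift (4,11): star map gives -0.5563; window check -1.2 ≤ -0.5563 < 0.2 is true → IN Λ
[7] lift (-7,-16): star map gives -0.3726; window check -1.2 ≤ -0.3726 < 0.2 is true → IN Λ
[8] lift (7,-7): star map gives 9.8995; window check -1.2 ≤ 9.8995 < 0.2 is false → out

1, 3, 6, 7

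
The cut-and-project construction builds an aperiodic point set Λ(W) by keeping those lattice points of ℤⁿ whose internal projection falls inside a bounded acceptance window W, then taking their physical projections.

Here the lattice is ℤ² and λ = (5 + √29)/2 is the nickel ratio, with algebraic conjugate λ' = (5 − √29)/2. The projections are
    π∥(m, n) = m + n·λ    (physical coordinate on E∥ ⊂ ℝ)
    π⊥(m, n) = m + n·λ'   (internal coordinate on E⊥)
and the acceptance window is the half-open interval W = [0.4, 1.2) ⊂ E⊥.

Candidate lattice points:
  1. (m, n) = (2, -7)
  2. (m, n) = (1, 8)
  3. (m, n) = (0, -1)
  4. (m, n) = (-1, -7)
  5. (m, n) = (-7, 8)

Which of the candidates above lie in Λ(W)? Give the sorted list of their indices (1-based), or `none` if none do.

Compute λ' = (5−√29)/2 = -0.192582, so π⊥(m,n) = m -0.192582·n.
#1 (2,-7): internal coord 2 + (-7)·λ' = +3.348077; +3.348077 ∉ [0.4, 1.2) → out
#2 (1,8): internal coord 1 + (8)·λ' = -0.540659; -0.540659 ∉ [0.4, 1.2) → out
#3 (0,-1): internal coord 0 + (-1)·λ' = +0.192582; +0.192582 ∉ [0.4, 1.2) → out
#4 (-1,-7): internal coord -1 + (-7)·λ' = +0.348077; +0.348077 ∉ [0.4, 1.2) → out
#5 (-7,8): internal coord -7 + (8)·λ' = -8.540659; -8.540659 ∉ [0.4, 1.2) → out

none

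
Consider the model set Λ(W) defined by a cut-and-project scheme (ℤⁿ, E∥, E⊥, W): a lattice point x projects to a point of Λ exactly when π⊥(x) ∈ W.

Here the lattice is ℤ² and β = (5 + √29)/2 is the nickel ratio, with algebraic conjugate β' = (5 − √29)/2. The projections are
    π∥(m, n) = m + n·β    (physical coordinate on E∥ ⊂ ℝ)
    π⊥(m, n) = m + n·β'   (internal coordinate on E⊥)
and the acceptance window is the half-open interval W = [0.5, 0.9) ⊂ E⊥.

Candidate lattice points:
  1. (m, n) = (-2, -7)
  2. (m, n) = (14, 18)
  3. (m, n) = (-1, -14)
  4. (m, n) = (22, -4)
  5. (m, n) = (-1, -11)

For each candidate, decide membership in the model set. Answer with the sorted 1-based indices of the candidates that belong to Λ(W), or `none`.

Compute β' = (5−√29)/2 = -0.1926, so π⊥(m,n) = m -0.1926·n.
#1 (-2,-7): internal coord -2 + (-7)·β' = -0.6519; -0.6519 ∉ [0.5, 0.9) → out
#2 (14,18): internal coord 14 + (18)·β' = +10.5335; +10.5335 ∉ [0.5, 0.9) → out
#3 (-1,-14): internal coord -1 + (-14)·β' = +1.6962; +1.6962 ∉ [0.5, 0.9) → out
#4 (22,-4): internal coord 22 + (-4)·β' = +22.7703; +22.7703 ∉ [0.5, 0.9) → out
#5 (-1,-11): internal coord -1 + (-11)·β' = +1.1184; +1.1184 ∉ [0.5, 0.9) → out

none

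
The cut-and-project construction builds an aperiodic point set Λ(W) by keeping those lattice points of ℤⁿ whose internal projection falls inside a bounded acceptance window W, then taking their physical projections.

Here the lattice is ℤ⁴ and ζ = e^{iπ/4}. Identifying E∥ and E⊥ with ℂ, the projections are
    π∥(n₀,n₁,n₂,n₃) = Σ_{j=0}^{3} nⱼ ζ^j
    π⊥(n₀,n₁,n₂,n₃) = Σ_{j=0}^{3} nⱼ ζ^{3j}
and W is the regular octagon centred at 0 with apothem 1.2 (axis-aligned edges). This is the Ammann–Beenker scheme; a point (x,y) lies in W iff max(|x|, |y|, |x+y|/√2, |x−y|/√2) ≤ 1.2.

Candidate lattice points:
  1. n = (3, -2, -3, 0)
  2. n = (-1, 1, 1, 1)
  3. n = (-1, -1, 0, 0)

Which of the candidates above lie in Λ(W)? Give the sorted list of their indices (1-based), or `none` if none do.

With ζ = e^{iπ/4} the internal vectors are ζ^0,ζ^3,ζ^6,ζ^9.
candidate 1: n = (3, -2, -3, 0) → π⊥ ≈ (+4.4142, +1.5858); max(|x|,|y|,|x±y|/√2) = 4.4142 > 1.2 ⇒ ∉ W
candidate 2: n = (-1, 1, 1, 1) → π⊥ ≈ (-1.0000, +0.4142); max(|x|,|y|,|x±y|/√2) = 1.0000 ≤ 1.2 ⇒ ∈ W
candidate 3: n = (-1, -1, 0, 0) → π⊥ ≈ (-0.2929, -0.7071); max(|x|,|y|,|x±y|/√2) = 0.7071 ≤ 1.2 ⇒ ∈ W

2, 3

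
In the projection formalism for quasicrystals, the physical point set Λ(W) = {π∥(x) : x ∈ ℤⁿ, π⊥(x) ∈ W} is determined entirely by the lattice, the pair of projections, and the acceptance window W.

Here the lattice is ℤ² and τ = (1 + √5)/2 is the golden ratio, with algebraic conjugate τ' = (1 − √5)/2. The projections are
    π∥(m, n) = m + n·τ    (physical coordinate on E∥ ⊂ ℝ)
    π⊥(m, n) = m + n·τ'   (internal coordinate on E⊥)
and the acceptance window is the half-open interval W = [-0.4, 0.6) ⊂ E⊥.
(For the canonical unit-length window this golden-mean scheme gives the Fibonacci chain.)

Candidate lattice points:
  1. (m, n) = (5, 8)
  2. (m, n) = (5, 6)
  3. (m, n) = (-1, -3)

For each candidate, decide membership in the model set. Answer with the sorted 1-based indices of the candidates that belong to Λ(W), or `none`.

1

Compute τ' = (1−√5)/2 = -0.618034, so π⊥(m,n) = m -0.618034·n.
[1] lift (5,8): star map gives 0.055728; window check -0.4 ≤ 0.055728 < 0.6 is true → IN Λ
[2] lift (5,6): star map gives 1.291796; window check -0.4 ≤ 1.291796 < 0.6 is false → out
[3] lift (-1,-3): star map gives 0.854102; window check -0.4 ≤ 0.854102 < 0.6 is false → out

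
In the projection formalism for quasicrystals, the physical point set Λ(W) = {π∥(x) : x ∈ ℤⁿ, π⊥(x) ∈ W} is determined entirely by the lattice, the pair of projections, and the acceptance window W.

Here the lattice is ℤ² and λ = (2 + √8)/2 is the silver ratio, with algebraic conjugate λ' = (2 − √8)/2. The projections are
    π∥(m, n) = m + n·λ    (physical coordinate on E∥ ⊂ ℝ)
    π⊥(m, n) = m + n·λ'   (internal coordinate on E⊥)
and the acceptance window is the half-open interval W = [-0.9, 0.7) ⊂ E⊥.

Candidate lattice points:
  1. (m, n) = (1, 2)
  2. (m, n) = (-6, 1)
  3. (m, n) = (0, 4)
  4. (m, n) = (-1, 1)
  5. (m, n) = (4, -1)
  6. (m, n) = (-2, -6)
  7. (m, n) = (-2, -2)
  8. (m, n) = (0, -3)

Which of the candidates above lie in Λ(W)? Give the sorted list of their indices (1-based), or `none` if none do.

1, 6

Numerically λ ≈ 2.414214 and λ' = −1/λ ≈ -0.414214.
[1] lift (1,2): star map gives 0.171573; window check -0.9 ≤ 0.171573 < 0.7 is true → IN Λ
[2] lift (-6,1): star map gives -6.414214; window check -0.9 ≤ -6.414214 < 0.7 is false → out
[3] lift (0,4): star map gives -1.656854; window check -0.9 ≤ -1.656854 < 0.7 is false → out
[4] lift (-1,1): star map gives -1.414214; window check -0.9 ≤ -1.414214 < 0.7 is false → out
[5] lift (4,-1): star map gives 4.414214; window check -0.9 ≤ 4.414214 < 0.7 is false → out
[6] lift (-2,-6): star map gives 0.485281; window check -0.9 ≤ 0.485281 < 0.7 is true → IN Λ
[7] lift (-2,-2): star map gives -1.171573; window check -0.9 ≤ -1.171573 < 0.7 is false → out
[8] lift (0,-3): star map gives 1.242641; window check -0.9 ≤ 1.242641 < 0.7 is false → out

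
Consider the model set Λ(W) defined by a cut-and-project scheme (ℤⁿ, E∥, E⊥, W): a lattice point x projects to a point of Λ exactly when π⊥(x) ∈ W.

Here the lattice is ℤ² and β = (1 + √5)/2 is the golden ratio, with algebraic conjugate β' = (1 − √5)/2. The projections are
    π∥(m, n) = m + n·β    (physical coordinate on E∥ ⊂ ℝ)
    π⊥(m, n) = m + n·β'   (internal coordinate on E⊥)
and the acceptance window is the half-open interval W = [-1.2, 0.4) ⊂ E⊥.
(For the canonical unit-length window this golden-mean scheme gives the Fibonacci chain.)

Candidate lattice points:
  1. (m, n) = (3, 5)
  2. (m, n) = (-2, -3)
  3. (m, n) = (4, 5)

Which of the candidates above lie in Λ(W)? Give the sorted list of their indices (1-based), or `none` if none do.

Compute β' = (1−√5)/2 = -0.61803, so π⊥(m,n) = m -0.61803·n.
#1 (3,5): internal coord 3 + (5)·β' = -0.09017; -0.09017 ∈ [-1.2, 0.4) → IN Λ
#2 (-2,-3): internal coord -2 + (-3)·β' = -0.14590; -0.14590 ∈ [-1.2, 0.4) → IN Λ
#3 (4,5): internal coord 4 + (5)·β' = +0.90983; +0.90983 ∉ [-1.2, 0.4) → out

1, 2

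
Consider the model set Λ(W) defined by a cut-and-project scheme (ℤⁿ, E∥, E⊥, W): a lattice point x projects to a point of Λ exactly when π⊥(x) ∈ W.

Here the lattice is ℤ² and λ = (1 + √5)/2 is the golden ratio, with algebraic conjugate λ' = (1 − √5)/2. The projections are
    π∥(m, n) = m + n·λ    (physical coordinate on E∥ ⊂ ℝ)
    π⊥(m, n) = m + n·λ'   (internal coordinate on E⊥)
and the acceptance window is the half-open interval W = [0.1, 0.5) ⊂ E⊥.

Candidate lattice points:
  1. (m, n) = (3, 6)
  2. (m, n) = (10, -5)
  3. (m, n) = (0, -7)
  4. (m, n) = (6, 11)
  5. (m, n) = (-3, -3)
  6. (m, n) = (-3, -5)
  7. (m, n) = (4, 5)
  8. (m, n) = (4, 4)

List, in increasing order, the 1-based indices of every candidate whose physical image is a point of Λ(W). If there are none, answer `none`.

Numerically λ ≈ 1.6180 and λ' = −1/λ ≈ -0.6180.
#1 (3,6): internal coord 3 + (6)·λ' = -0.7082; -0.7082 ∉ [0.1, 0.5) → out
#2 (10,-5): internal coord 10 + (-5)·λ' = +13.0902; +13.0902 ∉ [0.1, 0.5) → out
#3 (0,-7): internal coord 0 + (-7)·λ' = +4.3262; +4.3262 ∉ [0.1, 0.5) → out
#4 (6,11): internal coord 6 + (11)·λ' = -0.7984; -0.7984 ∉ [0.1, 0.5) → out
#5 (-3,-3): internal coord -3 + (-3)·λ' = -1.1459; -1.1459 ∉ [0.1, 0.5) → out
#6 (-3,-5): internal coord -3 + (-5)·λ' = +0.0902; +0.0902 ∉ [0.1, 0.5) → out
#7 (4,5): internal coord 4 + (5)·λ' = +0.9098; +0.9098 ∉ [0.1, 0.5) → out
#8 (4,4): internal coord 4 + (4)·λ' = +1.5279; +1.5279 ∉ [0.1, 0.5) → out

none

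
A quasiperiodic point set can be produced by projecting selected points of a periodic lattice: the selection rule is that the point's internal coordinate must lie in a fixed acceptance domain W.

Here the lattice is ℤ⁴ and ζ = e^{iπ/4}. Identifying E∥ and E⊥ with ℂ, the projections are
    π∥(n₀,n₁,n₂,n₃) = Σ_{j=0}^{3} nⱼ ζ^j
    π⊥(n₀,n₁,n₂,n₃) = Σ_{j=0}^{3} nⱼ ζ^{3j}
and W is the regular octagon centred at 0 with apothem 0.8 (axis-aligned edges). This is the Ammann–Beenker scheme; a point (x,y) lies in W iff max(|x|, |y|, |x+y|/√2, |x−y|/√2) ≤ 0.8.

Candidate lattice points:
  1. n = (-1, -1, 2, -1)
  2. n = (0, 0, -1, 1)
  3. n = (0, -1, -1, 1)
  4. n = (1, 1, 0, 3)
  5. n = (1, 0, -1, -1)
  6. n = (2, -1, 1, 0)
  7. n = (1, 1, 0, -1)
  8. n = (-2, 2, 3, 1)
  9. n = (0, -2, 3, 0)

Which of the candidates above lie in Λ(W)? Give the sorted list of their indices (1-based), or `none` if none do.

Internal map: ζ^{3j} for j=0..3 gives (1,0), (−√2/2,√2/2), (0,−1), (√2/2,√2/2).
candidate 1: n = (-1, -1, 2, -1) → π⊥ ≈ (-1.0000, -3.4142); max(|x|,|y|,|x±y|/√2) = 3.4142 > 0.8 ⇒ ∉ W
candidate 2: n = (0, 0, -1, 1) → π⊥ ≈ (+0.7071, +1.7071); max(|x|,|y|,|x±y|/√2) = 1.7071 > 0.8 ⇒ ∉ W
candidate 3: n = (0, -1, -1, 1) → π⊥ ≈ (+1.4142, +1.0000); max(|x|,|y|,|x±y|/√2) = 1.7071 > 0.8 ⇒ ∉ W
candidate 4: n = (1, 1, 0, 3) → π⊥ ≈ (+2.4142, +2.8284); max(|x|,|y|,|x±y|/√2) = 3.7071 > 0.8 ⇒ ∉ W
candidate 5: n = (1, 0, -1, -1) → π⊥ ≈ (+0.2929, +0.2929); max(|x|,|y|,|x±y|/√2) = 0.4142 ≤ 0.8 ⇒ ∈ W
candidate 6: n = (2, -1, 1, 0) → π⊥ ≈ (+2.7071, -1.7071); max(|x|,|y|,|x±y|/√2) = 3.1213 > 0.8 ⇒ ∉ W
candidate 7: n = (1, 1, 0, -1) → π⊥ ≈ (-0.4142, +0.0000); max(|x|,|y|,|x±y|/√2) = 0.4142 ≤ 0.8 ⇒ ∈ W
candidate 8: n = (-2, 2, 3, 1) → π⊥ ≈ (-2.7071, -0.8787); max(|x|,|y|,|x±y|/√2) = 2.7071 > 0.8 ⇒ ∉ W
candidate 9: n = (0, -2, 3, 0) → π⊥ ≈ (+1.4142, -4.4142); max(|x|,|y|,|x±y|/√2) = 4.4142 > 0.8 ⇒ ∉ W

5, 7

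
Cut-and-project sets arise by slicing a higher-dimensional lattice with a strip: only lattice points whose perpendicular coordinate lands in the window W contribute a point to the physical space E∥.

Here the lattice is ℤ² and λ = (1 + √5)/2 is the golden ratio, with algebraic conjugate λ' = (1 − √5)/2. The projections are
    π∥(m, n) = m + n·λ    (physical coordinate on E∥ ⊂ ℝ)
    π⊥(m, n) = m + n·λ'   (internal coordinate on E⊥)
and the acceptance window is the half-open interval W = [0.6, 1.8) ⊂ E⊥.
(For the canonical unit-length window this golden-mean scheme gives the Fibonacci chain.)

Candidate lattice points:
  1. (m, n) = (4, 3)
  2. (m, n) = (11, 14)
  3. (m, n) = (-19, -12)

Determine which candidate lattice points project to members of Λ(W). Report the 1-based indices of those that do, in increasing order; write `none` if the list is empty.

Numerically λ ≈ 1.61803 and λ' = −1/λ ≈ -0.61803.
[1] lift (4,3): star map gives 2.14590; window check 0.6 ≤ 2.14590 < 1.8 is false → out
[2] lift (11,14): star map gives 2.34752; window check 0.6 ≤ 2.34752 < 1.8 is false → out
[3] lift (-19,-12): star map gives -11.58359; window check 0.6 ≤ -11.58359 < 1.8 is false → out

none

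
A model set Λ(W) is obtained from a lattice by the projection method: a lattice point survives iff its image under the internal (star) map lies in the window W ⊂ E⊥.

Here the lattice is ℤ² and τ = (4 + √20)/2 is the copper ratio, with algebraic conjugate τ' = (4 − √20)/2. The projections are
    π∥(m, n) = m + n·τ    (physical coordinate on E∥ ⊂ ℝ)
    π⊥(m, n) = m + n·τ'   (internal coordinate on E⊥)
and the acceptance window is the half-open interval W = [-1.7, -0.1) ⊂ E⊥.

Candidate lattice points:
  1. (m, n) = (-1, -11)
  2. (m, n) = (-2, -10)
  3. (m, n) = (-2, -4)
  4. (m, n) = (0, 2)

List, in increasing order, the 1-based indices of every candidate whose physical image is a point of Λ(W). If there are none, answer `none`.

Numerically τ ≈ 4.236068 and τ' = −1/τ ≈ -0.236068.
[1] lift (-1,-11): star map gives 1.596748; window check -1.7 ≤ 1.596748 < -0.1 is false → out
[2] lift (-2,-10): star map gives 0.360680; window check -1.7 ≤ 0.360680 < -0.1 is false → out
[3] lift (-2,-4): star map gives -1.055728; window check -1.7 ≤ -1.055728 < -0.1 is true → IN Λ
[4] lift (0,2): star map gives -0.472136; window check -1.7 ≤ -0.472136 < -0.1 is true → IN Λ

3, 4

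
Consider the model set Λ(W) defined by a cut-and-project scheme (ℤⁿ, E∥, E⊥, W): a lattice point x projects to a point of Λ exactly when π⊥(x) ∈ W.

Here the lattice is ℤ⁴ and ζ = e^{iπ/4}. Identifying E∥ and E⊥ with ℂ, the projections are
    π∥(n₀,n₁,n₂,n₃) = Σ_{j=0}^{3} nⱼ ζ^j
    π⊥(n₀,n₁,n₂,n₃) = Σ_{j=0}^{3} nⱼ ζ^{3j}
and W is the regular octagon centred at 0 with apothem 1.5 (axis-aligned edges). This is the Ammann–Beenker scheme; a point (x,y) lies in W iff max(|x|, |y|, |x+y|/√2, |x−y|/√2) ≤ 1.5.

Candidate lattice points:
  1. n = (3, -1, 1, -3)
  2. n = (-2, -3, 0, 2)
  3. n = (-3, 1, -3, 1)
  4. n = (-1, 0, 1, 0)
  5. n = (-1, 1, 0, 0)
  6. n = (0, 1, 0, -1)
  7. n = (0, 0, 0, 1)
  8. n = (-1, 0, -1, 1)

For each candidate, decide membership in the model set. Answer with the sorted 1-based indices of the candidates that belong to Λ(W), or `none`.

Internal map: ζ^{3j} for j=0..3 gives (1,0), (−√2/2,√2/2), (0,−1), (√2/2,√2/2).
#1 (3, -1, 1, -3): internal (1.58579, -3.82843); octagon support 3.82843 vs apothem 1.5 → ∉ W
#2 (-2, -3, 0, 2): internal (1.53553, -0.70711); octagon support 1.58579 vs apothem 1.5 → ∉ W
#3 (-3, 1, -3, 1): internal (-3.00000, 4.41421); octagon support 5.24264 vs apothem 1.5 → ∉ W
#4 (-1, 0, 1, 0): internal (-1.00000, -1.00000); octagon support 1.41421 vs apothem 1.5 → ∈ W
#5 (-1, 1, 0, 0): internal (-1.70711, 0.70711); octagon support 1.70711 vs apothem 1.5 → ∉ W
#6 (0, 1, 0, -1): internal (-1.41421, 0.00000); octagon support 1.41421 vs apothem 1.5 → ∈ W
#7 (0, 0, 0, 1): internal (0.70711, 0.70711); octagon support 1.00000 vs apothem 1.5 → ∈ W
#8 (-1, 0, -1, 1): internal (-0.29289, 1.70711); octagon support 1.70711 vs apothem 1.5 → ∉ W

4, 6, 7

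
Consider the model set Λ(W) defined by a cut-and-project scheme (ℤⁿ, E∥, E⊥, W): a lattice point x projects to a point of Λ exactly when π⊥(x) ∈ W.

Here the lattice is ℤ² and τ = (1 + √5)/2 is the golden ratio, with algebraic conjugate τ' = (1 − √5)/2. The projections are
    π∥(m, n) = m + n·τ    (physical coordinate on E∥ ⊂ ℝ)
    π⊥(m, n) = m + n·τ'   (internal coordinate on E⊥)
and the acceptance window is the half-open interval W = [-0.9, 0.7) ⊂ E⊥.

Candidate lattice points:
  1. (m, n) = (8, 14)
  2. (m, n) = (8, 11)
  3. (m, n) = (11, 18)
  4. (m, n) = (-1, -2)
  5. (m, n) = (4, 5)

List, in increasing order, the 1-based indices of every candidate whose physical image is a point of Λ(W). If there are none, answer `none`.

Compute τ' = (1−√5)/2 = -0.61803, so π⊥(m,n) = m -0.61803·n.
candidate 1: (m,n)=(8,14) → π∥ = 8+14·τ ≈ 30.65248, π⊥ = 8+14·τ' ≈ -0.65248 ∈ [-0.9, 0.7) ⇒ IN Λ
candidate 2: (m,n)=(8,11) → π∥ = 8+11·τ ≈ 25.79837, π⊥ = 8+11·τ' ≈ 1.20163 ∉ [-0.9, 0.7) ⇒ out
candidate 3: (m,n)=(11,18) → π∥ = 11+18·τ ≈ 40.12461, π⊥ = 11+18·τ' ≈ -0.12461 ∈ [-0.9, 0.7) ⇒ IN Λ
candidate 4: (m,n)=(-1,-2) → π∥ = -1-2·τ ≈ -4.23607, π⊥ = -1-2·τ' ≈ 0.23607 ∈ [-0.9, 0.7) ⇒ IN Λ
candidate 5: (m,n)=(4,5) → π∥ = 4+5·τ ≈ 12.09017, π⊥ = 4+5·τ' ≈ 0.90983 ∉ [-0.9, 0.7) ⇒ out

1, 3, 4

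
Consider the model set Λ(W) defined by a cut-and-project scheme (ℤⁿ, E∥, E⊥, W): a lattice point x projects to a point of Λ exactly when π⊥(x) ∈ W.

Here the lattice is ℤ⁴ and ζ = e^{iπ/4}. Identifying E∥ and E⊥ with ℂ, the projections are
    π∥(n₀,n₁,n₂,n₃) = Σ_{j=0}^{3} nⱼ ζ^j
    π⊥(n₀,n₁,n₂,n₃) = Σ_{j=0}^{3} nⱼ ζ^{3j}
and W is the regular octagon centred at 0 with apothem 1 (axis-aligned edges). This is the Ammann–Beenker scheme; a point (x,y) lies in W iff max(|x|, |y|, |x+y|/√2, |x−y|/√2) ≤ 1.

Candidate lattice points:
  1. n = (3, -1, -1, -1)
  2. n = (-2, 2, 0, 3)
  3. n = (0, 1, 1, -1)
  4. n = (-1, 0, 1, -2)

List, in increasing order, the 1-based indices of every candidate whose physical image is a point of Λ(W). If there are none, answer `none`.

none

With ζ = e^{iπ/4} the internal vectors are ζ^0,ζ^3,ζ^6,ζ^9.
#1 (3, -1, -1, -1): internal (3.000000, -0.414214); octagon support 3.000000 vs apothem 1 → ∉ W
#2 (-2, 2, 0, 3): internal (-1.292893, 3.535534); octagon support 3.535534 vs apothem 1 → ∉ W
#3 (0, 1, 1, -1): internal (-1.414214, -1.000000); octagon support 1.707107 vs apothem 1 → ∉ W
#4 (-1, 0, 1, -2): internal (-2.414214, -2.414214); octagon support 3.414214 vs apothem 1 → ∉ W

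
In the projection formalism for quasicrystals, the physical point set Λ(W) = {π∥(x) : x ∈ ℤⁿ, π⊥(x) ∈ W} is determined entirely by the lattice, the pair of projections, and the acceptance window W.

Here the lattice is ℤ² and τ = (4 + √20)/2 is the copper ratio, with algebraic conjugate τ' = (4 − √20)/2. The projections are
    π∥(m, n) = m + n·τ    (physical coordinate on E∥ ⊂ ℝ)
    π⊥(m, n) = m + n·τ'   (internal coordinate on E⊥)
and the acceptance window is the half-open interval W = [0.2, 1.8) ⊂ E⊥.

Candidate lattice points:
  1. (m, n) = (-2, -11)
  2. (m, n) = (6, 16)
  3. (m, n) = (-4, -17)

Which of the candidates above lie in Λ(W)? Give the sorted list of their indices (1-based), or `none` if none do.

τ' = (4−√20)/2 ≈ -0.23607.
candidate 1: (m,n)=(-2,-11) → π∥ = -2-11·τ ≈ -48.59675, π⊥ = -2-11·τ' ≈ 0.59675 ∈ [0.2, 1.8) ⇒ IN Λ
candidate 2: (m,n)=(6,16) → π∥ = 6+16·τ ≈ 73.77709, π⊥ = 6+16·τ' ≈ 2.22291 ∉ [0.2, 1.8) ⇒ out
candidate 3: (m,n)=(-4,-17) → π∥ = -4-17·τ ≈ -76.01316, π⊥ = -4-17·τ' ≈ 0.01316 ∉ [0.2, 1.8) ⇒ out

1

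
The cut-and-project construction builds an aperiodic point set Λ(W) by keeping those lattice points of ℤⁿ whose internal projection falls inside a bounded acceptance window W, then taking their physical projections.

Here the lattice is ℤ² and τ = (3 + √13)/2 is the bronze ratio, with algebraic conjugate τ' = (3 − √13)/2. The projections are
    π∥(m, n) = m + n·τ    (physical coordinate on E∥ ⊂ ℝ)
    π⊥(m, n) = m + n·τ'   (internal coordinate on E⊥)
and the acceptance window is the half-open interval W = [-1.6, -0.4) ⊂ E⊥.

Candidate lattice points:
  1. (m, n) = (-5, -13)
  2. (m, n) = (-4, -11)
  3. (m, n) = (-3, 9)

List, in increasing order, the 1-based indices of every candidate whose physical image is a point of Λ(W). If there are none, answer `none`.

τ' = (3−√13)/2 ≈ -0.302776.
#1 (-5,-13): internal coord -5 + (-13)·τ' = -1.063917; -1.063917 ∈ [-1.6, -0.4) → IN Λ
#2 (-4,-11): internal coord -4 + (-11)·τ' = -0.669468; -0.669468 ∈ [-1.6, -0.4) → IN Λ
#3 (-3,9): internal coord -3 + (9)·τ' = -5.724981; -5.724981 ∉ [-1.6, -0.4) → out

1, 2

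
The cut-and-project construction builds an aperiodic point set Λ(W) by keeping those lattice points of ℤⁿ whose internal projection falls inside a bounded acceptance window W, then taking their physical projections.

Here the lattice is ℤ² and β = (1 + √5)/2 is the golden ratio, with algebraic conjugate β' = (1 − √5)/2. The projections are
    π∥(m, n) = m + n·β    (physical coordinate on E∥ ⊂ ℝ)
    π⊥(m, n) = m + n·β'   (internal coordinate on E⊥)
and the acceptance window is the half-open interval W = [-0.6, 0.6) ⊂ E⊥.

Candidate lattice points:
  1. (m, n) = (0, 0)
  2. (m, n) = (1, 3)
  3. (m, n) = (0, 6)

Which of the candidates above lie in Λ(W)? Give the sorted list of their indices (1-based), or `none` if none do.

β' = (1−√5)/2 ≈ -0.618034.
[1] lift (0,0): star map gives 0.000000; window check -0.6 ≤ 0.000000 < 0.6 is true → IN Λ
[2] lift (1,3): star map gives -0.854102; window check -0.6 ≤ -0.854102 < 0.6 is false → out
[3] lift (0,6): star map gives -3.708204; window check -0.6 ≤ -3.708204 < 0.6 is false → out

1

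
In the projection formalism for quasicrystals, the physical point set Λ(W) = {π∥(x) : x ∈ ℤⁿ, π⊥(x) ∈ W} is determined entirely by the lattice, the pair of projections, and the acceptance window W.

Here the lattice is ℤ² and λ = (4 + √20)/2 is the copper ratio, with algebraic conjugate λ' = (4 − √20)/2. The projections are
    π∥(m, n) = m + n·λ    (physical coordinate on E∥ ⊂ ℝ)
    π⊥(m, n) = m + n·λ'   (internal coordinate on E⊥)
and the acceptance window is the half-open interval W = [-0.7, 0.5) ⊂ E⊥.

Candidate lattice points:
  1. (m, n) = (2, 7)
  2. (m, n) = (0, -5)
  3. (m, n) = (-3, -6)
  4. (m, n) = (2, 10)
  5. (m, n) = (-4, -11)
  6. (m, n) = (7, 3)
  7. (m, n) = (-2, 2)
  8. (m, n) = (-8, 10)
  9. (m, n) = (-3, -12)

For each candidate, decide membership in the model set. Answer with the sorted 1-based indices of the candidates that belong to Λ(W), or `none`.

1, 4, 9

Compute λ' = (4−√20)/2 = -0.236068, so π⊥(m,n) = m -0.236068·n.
[1] lift (2,7): star map gives 0.347524; window check -0.7 ≤ 0.347524 < 0.5 is true → IN Λ
[2] lift (0,-5): star map gives 1.180340; window check -0.7 ≤ 1.180340 < 0.5 is false → out
[3] lift (-3,-6): star map gives -1.583592; window check -0.7 ≤ -1.583592 < 0.5 is false → out
[4] lift (2,10): star map gives -0.360680; window check -0.7 ≤ -0.360680 < 0.5 is true → IN Λ
[5] lift (-4,-11): star map gives -1.403252; window check -0.7 ≤ -1.403252 < 0.5 is false → out
[6] lift (7,3): star map gives 6.291796; window check -0.7 ≤ 6.291796 < 0.5 is false → out
[7] lift (-2,2): star map gives -2.472136; window check -0.7 ≤ -2.472136 < 0.5 is false → out
[8] lift (-8,10): star map gives -10.360680; window check -0.7 ≤ -10.360680 < 0.5 is false → out
[9] lift (-3,-12): star map gives -0.167184; window check -0.7 ≤ -0.167184 < 0.5 is true → IN Λ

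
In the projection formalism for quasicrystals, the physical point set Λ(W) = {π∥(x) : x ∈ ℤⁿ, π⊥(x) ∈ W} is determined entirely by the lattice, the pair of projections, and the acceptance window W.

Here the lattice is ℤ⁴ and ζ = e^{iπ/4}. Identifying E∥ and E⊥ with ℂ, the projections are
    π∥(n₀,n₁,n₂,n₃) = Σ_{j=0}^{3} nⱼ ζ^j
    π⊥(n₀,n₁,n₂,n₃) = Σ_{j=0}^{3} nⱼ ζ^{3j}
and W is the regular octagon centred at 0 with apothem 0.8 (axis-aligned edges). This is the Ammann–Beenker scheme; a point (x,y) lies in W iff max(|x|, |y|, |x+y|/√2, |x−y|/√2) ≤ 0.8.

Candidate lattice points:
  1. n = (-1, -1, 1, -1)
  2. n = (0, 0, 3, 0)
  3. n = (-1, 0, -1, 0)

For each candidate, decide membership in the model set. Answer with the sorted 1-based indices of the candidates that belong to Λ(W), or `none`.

Internal map: ζ^{3j} for j=0..3 gives (1,0), (−√2/2,√2/2), (0,−1), (√2/2,√2/2).
#1 (-1, -1, 1, -1): internal (-1.0000, -2.4142); octagon support 2.4142 vs apothem 0.8 → ∉ W
#2 (0, 0, 3, 0): internal (0.0000, -3.0000); octagon support 3.0000 vs apothem 0.8 → ∉ W
#3 (-1, 0, -1, 0): internal (-1.0000, 1.0000); octagon support 1.4142 vs apothem 0.8 → ∉ W

none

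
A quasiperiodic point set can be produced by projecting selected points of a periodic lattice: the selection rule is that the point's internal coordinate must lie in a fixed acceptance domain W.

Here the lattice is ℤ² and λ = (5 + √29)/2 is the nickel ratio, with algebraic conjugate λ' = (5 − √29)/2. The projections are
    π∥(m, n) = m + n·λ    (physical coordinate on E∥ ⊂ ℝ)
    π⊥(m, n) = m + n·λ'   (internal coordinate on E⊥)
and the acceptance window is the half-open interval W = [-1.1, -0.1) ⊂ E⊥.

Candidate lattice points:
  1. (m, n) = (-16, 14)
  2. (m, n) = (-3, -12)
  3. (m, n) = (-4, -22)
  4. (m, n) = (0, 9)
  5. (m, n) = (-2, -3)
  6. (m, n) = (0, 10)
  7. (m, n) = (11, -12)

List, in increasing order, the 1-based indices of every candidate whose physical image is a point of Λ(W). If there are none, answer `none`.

2

λ' = (5−√29)/2 ≈ -0.192582.
candidate 1: (m,n)=(-16,14) → π∥ = -16+14·λ ≈ 56.696154, π⊥ = -16+14·λ' ≈ -18.696154 ∉ [-1.1, -0.1) ⇒ out
candidate 2: (m,n)=(-3,-12) → π∥ = -3-12·λ ≈ -65.310989, π⊥ = -3-12·λ' ≈ -0.689011 ∈ [-1.1, -0.1) ⇒ IN Λ
candidate 3: (m,n)=(-4,-22) → π∥ = -4-22·λ ≈ -118.236813, π⊥ = -4-22·λ' ≈ 0.236813 ∉ [-1.1, -0.1) ⇒ out
candidate 4: (m,n)=(0,9) → π∥ = 0+9·λ ≈ 46.733242, π⊥ = 0+9·λ' ≈ -1.733242 ∉ [-1.1, -0.1) ⇒ out
candidate 5: (m,n)=(-2,-3) → π∥ = -2-3·λ ≈ -17.577747, π⊥ = -2-3·λ' ≈ -1.422253 ∉ [-1.1, -0.1) ⇒ out
candidate 6: (m,n)=(0,10) → π∥ = 0+10·λ ≈ 51.925824, π⊥ = 0+10·λ' ≈ -1.925824 ∉ [-1.1, -0.1) ⇒ out
candidate 7: (m,n)=(11,-12) → π∥ = 11-12·λ ≈ -51.310989, π⊥ = 11-12·λ' ≈ 13.310989 ∉ [-1.1, -0.1) ⇒ out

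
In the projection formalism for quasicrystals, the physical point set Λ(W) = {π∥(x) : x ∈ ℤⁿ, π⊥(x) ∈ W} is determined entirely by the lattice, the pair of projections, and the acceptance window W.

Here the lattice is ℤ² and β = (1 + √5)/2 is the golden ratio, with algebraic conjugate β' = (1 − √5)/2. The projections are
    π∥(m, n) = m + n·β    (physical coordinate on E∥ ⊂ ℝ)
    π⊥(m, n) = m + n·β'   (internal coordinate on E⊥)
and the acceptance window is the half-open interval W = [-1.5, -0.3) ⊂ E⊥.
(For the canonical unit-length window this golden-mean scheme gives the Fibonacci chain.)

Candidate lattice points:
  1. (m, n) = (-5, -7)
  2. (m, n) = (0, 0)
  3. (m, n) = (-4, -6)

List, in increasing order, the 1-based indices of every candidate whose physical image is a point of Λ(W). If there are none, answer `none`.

Numerically β ≈ 1.618034 and β' = −1/β ≈ -0.618034.
#1 (-5,-7): internal coord -5 + (-7)·β' = -0.673762; -0.673762 ∈ [-1.5, -0.3) → IN Λ
#2 (0,0): internal coord 0 + (0)·β' = +0.000000; +0.000000 ∉ [-1.5, -0.3) → out
#3 (-4,-6): internal coord -4 + (-6)·β' = -0.291796; -0.291796 ∉ [-1.5, -0.3) → out

1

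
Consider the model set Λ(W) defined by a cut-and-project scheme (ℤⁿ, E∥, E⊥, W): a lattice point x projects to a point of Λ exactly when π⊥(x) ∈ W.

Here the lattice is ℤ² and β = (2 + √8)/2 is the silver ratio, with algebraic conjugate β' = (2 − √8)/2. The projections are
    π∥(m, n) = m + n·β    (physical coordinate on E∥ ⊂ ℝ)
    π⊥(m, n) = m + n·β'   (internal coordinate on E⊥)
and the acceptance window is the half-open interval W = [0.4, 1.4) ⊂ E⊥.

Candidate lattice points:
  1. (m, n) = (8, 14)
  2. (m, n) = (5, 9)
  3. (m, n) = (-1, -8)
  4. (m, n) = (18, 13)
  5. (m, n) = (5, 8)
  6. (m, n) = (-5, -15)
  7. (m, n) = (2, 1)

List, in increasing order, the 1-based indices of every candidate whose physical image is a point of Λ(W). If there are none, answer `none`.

2, 6

β' = (2−√8)/2 ≈ -0.4142.
[1] lift (8,14): star map gives 2.2010; window check 0.4 ≤ 2.2010 < 1.4 is false → out
[2] lift (5,9): star map gives 1.2721; window check 0.4 ≤ 1.2721 < 1.4 is true → IN Λ
[3] lift (-1,-8): star map gives 2.3137; window check 0.4 ≤ 2.3137 < 1.4 is false → out
[4] lift (18,13): star map gives 12.6152; window check 0.4 ≤ 12.6152 < 1.4 is false → out
[5] lift (5,8): star map gives 1.6863; window check 0.4 ≤ 1.6863 < 1.4 is false → out
[6] lift (-5,-15): star map gives 1.2132; window check 0.4 ≤ 1.2132 < 1.4 is true → IN Λ
[7] lift (2,1): star map gives 1.5858; window check 0.4 ≤ 1.5858 < 1.4 is false → out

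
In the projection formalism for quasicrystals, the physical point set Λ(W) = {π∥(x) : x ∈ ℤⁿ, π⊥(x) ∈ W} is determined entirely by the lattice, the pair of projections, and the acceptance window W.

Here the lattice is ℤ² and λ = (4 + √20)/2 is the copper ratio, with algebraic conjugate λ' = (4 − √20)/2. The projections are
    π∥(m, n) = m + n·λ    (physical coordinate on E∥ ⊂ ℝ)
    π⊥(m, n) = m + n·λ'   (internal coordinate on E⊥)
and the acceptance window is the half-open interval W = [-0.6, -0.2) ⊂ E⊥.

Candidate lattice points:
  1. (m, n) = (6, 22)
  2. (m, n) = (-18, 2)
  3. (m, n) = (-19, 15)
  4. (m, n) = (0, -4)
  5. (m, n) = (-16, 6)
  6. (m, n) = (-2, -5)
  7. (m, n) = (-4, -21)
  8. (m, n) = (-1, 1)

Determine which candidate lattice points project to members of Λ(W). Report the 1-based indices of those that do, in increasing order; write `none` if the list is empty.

none

Compute λ' = (4−√20)/2 = -0.236068, so π⊥(m,n) = m -0.236068·n.
[1] lift (6,22): star map gives 0.806504; window check -0.6 ≤ 0.806504 < -0.2 is false → out
[2] lift (-18,2): star map gives -18.472136; window check -0.6 ≤ -18.472136 < -0.2 is false → out
[3] lift (-19,15): star map gives -22.541020; window check -0.6 ≤ -22.541020 < -0.2 is false → out
[4] lift (0,-4): star map gives 0.944272; window check -0.6 ≤ 0.944272 < -0.2 is false → out
[5] lift (-16,6): star map gives -17.416408; window check -0.6 ≤ -17.416408 < -0.2 is false → out
[6] lift (-2,-5): star map gives -0.819660; window check -0.6 ≤ -0.819660 < -0.2 is false → out
[7] lift (-4,-21): star map gives 0.957428; window check -0.6 ≤ 0.957428 < -0.2 is false → out
[8] lift (-1,1): star map gives -1.236068; window check -0.6 ≤ -1.236068 < -0.2 is false → out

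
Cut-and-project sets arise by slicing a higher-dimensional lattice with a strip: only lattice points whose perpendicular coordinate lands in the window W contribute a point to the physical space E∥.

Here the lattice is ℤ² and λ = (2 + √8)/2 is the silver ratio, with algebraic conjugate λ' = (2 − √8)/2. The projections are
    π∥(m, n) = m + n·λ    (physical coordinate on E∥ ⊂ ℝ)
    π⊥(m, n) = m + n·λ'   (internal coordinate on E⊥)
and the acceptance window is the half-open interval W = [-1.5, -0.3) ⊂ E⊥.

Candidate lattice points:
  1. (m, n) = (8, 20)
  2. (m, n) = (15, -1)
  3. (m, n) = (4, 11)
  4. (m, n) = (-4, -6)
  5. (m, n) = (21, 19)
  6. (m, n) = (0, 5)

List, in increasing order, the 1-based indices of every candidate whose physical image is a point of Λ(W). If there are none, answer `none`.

Compute λ' = (2−√8)/2 = -0.41421, so π⊥(m,n) = m -0.41421·n.
#1 (8,20): internal coord 8 + (20)·λ' = -0.28427; -0.28427 ∉ [-1.5, -0.3) → out
#2 (15,-1): internal coord 15 + (-1)·λ' = +15.41421; +15.41421 ∉ [-1.5, -0.3) → out
#3 (4,11): internal coord 4 + (11)·λ' = -0.55635; -0.55635 ∈ [-1.5, -0.3) → IN Λ
#4 (-4,-6): internal coord -4 + (-6)·λ' = -1.51472; -1.51472 ∉ [-1.5, -0.3) → out
#5 (21,19): internal coord 21 + (19)·λ' = +13.12994; +13.12994 ∉ [-1.5, -0.3) → out
#6 (0,5): internal coord 0 + (5)·λ' = -2.07107; -2.07107 ∉ [-1.5, -0.3) → out

3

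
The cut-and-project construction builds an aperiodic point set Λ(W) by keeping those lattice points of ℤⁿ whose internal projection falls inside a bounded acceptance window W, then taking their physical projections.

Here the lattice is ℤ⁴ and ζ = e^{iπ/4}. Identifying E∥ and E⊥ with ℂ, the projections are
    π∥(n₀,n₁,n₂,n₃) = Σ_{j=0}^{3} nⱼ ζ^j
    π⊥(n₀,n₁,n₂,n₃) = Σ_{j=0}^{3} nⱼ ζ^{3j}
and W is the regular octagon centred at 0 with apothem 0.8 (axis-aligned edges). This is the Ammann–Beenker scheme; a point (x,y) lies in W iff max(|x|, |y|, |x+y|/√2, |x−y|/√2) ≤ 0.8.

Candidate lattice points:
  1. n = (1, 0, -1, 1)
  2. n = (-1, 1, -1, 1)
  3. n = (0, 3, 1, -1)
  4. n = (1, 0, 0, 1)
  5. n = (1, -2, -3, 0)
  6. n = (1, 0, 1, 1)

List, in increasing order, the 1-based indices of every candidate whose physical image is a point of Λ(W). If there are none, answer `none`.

none

π⊥(n) = n₀ + n₁ζ³ + n₂ζ⁶ + n₃ζ⁹ where ζ = e^{iπ/4}.
candidate 1: n = (1, 0, -1, 1) → π⊥ ≈ (+1.707107, +1.707107); max(|x|,|y|,|x±y|/√2) = 2.414214 > 0.8 ⇒ ∉ W
candidate 2: n = (-1, 1, -1, 1) → π⊥ ≈ (-1.000000, +2.414214); max(|x|,|y|,|x±y|/√2) = 2.414214 > 0.8 ⇒ ∉ W
candidate 3: n = (0, 3, 1, -1) → π⊥ ≈ (-2.828427, +0.414214); max(|x|,|y|,|x±y|/√2) = 2.828427 > 0.8 ⇒ ∉ W
candidate 4: n = (1, 0, 0, 1) → π⊥ ≈ (+1.707107, +0.707107); max(|x|,|y|,|x±y|/√2) = 1.707107 > 0.8 ⇒ ∉ W
candidate 5: n = (1, -2, -3, 0) → π⊥ ≈ (+2.414214, +1.585786); max(|x|,|y|,|x±y|/√2) = 2.828427 > 0.8 ⇒ ∉ W
candidate 6: n = (1, 0, 1, 1) → π⊥ ≈ (+1.707107, -0.292893); max(|x|,|y|,|x±y|/√2) = 1.707107 > 0.8 ⇒ ∉ W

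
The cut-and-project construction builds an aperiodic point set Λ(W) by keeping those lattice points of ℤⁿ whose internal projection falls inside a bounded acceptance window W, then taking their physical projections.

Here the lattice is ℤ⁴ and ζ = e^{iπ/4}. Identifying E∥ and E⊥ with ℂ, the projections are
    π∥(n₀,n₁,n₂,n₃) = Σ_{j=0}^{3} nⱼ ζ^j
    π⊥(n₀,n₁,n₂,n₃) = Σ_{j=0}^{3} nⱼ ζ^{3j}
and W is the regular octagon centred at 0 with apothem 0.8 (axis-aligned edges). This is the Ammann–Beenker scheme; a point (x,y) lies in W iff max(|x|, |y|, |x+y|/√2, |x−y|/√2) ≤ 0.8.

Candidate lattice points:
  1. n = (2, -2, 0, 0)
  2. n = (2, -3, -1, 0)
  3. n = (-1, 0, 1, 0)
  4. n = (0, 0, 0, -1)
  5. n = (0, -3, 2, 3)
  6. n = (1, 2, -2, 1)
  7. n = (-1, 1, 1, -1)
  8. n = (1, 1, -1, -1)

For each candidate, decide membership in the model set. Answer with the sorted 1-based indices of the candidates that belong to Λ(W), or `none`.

With ζ = e^{iπ/4} the internal vectors are ζ^0,ζ^3,ζ^6,ζ^9.
candidate 1: n = (2, -2, 0, 0) → π⊥ ≈ (+3.41421, -1.41421); max(|x|,|y|,|x±y|/√2) = 3.41421 > 0.8 ⇒ ∉ W
candidate 2: n = (2, -3, -1, 0) → π⊥ ≈ (+4.12132, -1.12132); max(|x|,|y|,|x±y|/√2) = 4.12132 > 0.8 ⇒ ∉ W
candidate 3: n = (-1, 0, 1, 0) → π⊥ ≈ (-1.00000, -1.00000); max(|x|,|y|,|x±y|/√2) = 1.41421 > 0.8 ⇒ ∉ W
candidate 4: n = (0, 0, 0, -1) → π⊥ ≈ (-0.70711, -0.70711); max(|x|,|y|,|x±y|/√2) = 1.00000 > 0.8 ⇒ ∉ W
candidate 5: n = (0, -3, 2, 3) → π⊥ ≈ (+4.24264, -2.00000); max(|x|,|y|,|x±y|/√2) = 4.41421 > 0.8 ⇒ ∉ W
candidate 6: n = (1, 2, -2, 1) → π⊥ ≈ (+0.29289, +4.12132); max(|x|,|y|,|x±y|/√2) = 4.12132 > 0.8 ⇒ ∉ W
candidate 7: n = (-1, 1, 1, -1) → π⊥ ≈ (-2.41421, -1.00000); max(|x|,|y|,|x±y|/√2) = 2.41421 > 0.8 ⇒ ∉ W
candidate 8: n = (1, 1, -1, -1) → π⊥ ≈ (-0.41421, +1.00000); max(|x|,|y|,|x±y|/√2) = 1.00000 > 0.8 ⇒ ∉ W

none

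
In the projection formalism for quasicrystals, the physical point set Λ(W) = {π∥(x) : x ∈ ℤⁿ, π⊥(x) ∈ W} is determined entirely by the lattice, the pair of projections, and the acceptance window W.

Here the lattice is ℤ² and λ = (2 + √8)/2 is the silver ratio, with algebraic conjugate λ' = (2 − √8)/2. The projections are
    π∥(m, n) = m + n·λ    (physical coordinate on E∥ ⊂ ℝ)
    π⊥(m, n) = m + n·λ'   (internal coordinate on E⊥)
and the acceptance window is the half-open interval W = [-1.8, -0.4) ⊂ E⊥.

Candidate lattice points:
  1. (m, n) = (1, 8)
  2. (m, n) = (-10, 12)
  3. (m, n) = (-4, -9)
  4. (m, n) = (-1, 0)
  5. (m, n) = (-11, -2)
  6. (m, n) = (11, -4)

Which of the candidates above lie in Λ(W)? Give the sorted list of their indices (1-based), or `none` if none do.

λ' = (2−√8)/2 ≈ -0.41421.
candidate 1: (m,n)=(1,8) → π∥ = 1+8·λ ≈ 20.31371, π⊥ = 1+8·λ' ≈ -2.31371 ∉ [-1.8, -0.4) ⇒ out
candidate 2: (m,n)=(-10,12) → π∥ = -10+12·λ ≈ 18.97056, π⊥ = -10+12·λ' ≈ -14.97056 ∉ [-1.8, -0.4) ⇒ out
candidate 3: (m,n)=(-4,-9) → π∥ = -4-9·λ ≈ -25.72792, π⊥ = -4-9·λ' ≈ -0.27208 ∉ [-1.8, -0.4) ⇒ out
candidate 4: (m,n)=(-1,0) → π∥ = -1+0·λ ≈ -1.00000, π⊥ = -1+0·λ' ≈ -1.00000 ∈ [-1.8, -0.4) ⇒ IN Λ
candidate 5: (m,n)=(-11,-2) → π∥ = -11-2·λ ≈ -15.82843, π⊥ = -11-2·λ' ≈ -10.17157 ∉ [-1.8, -0.4) ⇒ out
candidate 6: (m,n)=(11,-4) → π∥ = 11-4·λ ≈ 1.34315, π⊥ = 11-4·λ' ≈ 12.65685 ∉ [-1.8, -0.4) ⇒ out

4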